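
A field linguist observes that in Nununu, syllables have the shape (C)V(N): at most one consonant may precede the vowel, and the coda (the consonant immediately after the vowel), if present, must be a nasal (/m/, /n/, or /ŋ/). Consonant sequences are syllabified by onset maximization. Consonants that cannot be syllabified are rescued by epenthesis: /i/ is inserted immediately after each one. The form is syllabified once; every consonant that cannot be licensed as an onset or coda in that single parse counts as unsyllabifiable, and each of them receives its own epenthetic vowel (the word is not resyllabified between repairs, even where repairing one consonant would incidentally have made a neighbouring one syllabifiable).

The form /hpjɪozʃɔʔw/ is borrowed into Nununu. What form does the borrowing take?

Syllabifying with onset maximization leaves /h/, /p/, /z/, /ʔ/, /w/ stranded (only a nasal (/m/, /n/, or /ŋ/) is licensed in coda position; onsets are limited to one consonant).
Inserting the epenthetic vowel yields /h/ → /hi/, /p/ → /pi/, /z/ → /zi/, /ʔ/ → /ʔi/, /w/ → /wi/.

hipijɪoziʃɔʔiwi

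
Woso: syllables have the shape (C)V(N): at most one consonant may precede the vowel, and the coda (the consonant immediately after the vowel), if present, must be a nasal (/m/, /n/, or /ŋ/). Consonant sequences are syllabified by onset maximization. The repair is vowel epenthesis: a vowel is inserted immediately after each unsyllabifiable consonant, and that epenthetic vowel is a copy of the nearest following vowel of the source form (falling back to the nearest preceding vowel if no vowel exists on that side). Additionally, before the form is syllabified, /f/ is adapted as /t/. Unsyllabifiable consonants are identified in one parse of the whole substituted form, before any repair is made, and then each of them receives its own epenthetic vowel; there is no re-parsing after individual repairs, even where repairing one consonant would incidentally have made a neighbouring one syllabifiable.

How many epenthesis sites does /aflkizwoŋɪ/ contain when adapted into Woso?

After substitution the input is /atlkizwoŋɪ/.
The unsyllabifiable consonants are /t/, /l/, /z/; each receives one epenthetic vowel.

3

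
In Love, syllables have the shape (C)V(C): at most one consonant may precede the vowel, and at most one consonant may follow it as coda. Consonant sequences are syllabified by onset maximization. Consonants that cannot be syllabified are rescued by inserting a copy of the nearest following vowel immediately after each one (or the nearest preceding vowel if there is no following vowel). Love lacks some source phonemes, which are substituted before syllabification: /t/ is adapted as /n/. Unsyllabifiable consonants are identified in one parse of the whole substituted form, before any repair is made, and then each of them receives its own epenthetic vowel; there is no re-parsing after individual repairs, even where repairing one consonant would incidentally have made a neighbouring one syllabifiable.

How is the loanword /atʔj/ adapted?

anʔaja

Substitution: /t/ → /n/, giving /anʔj/.
The consonants /ʔ/, /j/ cannot be parsed into a legal (C)V(C) syllable (at most one coda consonant is licensed; onsets are limited to one consonant).
Each unlicensed consonant becomes the onset of a new syllable: /ʔ/ → /ʔa/, /j/ → /ja/.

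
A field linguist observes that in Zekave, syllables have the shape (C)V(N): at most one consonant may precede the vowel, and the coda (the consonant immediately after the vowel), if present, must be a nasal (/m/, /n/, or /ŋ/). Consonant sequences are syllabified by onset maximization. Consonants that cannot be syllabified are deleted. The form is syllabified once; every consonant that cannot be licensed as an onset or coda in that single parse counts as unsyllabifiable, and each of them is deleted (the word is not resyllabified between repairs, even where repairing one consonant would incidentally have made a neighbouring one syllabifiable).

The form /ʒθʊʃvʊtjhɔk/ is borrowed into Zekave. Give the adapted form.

θʊvʊhɔ

Syllabifying with onset maximization leaves /ʒ/, /ʃ/, /t/, /j/, /k/ stranded (only a nasal (/m/, /n/, or /ŋ/) is licensed in coda position; onsets are limited to one consonant).
Deleting the stranded consonants removes /ʒ/, /ʃ/, /t/, /j/, /k/.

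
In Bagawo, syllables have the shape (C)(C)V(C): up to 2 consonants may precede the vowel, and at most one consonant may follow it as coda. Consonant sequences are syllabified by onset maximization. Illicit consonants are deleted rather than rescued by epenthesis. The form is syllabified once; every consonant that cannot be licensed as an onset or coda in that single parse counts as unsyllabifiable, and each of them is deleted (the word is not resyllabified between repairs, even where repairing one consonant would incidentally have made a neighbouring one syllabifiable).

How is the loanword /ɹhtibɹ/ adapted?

htib

Under (C)(C)V(C), the unsyllabifiable consonants are /ɹ/, /ɹ/ (at most one coda consonant is licensed; onsets may contain at most 2 consonants).
Deleting the stranded consonants removes /ɹ/, /ɹ/.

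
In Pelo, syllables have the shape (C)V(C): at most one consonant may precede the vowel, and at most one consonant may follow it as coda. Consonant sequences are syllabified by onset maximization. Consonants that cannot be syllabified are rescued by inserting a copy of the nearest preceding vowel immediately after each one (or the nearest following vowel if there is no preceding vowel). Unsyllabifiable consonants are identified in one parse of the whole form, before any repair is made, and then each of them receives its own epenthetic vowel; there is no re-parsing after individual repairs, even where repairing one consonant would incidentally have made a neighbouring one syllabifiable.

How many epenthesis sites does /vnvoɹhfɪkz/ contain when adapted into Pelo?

4

The unsyllabifiable consonants are /v/, /n/, /h/, /z/; each receives one epenthetic vowel.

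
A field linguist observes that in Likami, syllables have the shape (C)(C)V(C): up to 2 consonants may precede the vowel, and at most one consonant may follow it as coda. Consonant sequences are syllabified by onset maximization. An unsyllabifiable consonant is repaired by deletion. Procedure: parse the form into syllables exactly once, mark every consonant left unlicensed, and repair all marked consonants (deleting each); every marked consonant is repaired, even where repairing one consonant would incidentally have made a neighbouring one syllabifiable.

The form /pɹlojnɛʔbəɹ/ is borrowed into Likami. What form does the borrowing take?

ɹlojnɛʔbəɹ

Under (C)(C)V(C), the unsyllabifiable consonants are /p/ (at most one coda consonant is licensed; onsets may contain at most 2 consonants).
Deletion applies to /p/.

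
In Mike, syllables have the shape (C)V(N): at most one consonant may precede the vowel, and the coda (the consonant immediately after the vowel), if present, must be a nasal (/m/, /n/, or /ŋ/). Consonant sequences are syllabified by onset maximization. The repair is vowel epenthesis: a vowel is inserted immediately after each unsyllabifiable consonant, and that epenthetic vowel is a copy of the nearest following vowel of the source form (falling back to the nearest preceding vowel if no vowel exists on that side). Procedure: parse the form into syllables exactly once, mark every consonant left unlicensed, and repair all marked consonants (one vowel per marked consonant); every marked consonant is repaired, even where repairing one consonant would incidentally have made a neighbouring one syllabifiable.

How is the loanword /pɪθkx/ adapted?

Syllabifying with onset maximization leaves /θ/, /k/, /x/ stranded (only a nasal (/m/, /n/, or /ŋ/) is licensed in coda position; onsets are limited to one consonant).
Inserting the epenthetic vowel yields /θ/ → /θɪ/, /k/ → /kɪ/, /x/ → /xɪ/.

pɪθɪkɪxɪ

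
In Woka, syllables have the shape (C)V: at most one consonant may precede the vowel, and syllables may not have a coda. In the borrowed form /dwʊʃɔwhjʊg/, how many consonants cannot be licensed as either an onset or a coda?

The consonants /d/, /w/, /h/, /g/ cannot be parsed into a legal (C)V syllable (no codas are permitted; onsets are limited to one consonant).

4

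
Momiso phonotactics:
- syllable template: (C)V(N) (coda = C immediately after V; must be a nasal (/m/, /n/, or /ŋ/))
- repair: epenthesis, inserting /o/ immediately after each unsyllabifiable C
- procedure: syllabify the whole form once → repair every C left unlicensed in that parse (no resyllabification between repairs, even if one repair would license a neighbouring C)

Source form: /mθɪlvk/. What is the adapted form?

Under (C)V(N), the unsyllabifiable consonants are /m/, /l/, /v/, /k/ (only a nasal (/m/, /n/, or /ŋ/) is licensed in coda position; onsets are limited to one consonant).
Inserting the epenthetic vowel yields /m/ → /mo/, /l/ → /lo/, /v/ → /vo/, /k/ → /ko/.

moθɪlovoko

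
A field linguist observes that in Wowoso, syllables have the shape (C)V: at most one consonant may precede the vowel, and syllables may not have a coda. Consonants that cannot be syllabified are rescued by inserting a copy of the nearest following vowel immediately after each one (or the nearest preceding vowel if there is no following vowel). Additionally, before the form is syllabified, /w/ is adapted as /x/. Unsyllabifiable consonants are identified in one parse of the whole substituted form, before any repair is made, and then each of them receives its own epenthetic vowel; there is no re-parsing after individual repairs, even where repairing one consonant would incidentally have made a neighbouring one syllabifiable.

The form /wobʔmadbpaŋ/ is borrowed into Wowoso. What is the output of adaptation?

xobaʔamadabapaŋa

Substitution: /w/ → /x/, giving /xobʔmadbpaŋ/.
Under (C)V, the unsyllabifiable consonants are /b/, /ʔ/, /d/, /b/, /ŋ/ (no codas are permitted; onsets are limited to one consonant).
Inserting the epenthetic vowel yields /b/ → /ba/, /ʔ/ → /ʔa/, /d/ → /da/, /b/ → /ba/, /ŋ/ → /ŋa/.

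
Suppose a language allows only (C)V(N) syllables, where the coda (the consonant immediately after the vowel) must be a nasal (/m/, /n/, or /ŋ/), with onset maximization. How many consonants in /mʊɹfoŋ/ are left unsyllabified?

1

The consonants /ɹ/ cannot be parsed into a legal (C)V(N) syllable (only a nasal (/m/, /n/, or /ŋ/) is licensed in coda position; onsets are limited to one consonant).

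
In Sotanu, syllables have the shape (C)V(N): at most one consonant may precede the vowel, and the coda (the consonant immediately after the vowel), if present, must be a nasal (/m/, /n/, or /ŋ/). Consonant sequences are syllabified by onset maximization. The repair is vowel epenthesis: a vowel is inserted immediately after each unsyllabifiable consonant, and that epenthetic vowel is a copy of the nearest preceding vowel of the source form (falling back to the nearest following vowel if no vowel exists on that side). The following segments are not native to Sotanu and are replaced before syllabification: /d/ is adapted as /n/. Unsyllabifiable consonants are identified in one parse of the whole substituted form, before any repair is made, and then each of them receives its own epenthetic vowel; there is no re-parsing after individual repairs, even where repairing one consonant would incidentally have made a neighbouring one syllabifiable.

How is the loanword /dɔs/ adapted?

Substitution: /d/ → /n/, giving /nɔs/.
Syllabifying with onset maximization leaves /s/ stranded (only a nasal (/m/, /n/, or /ŋ/) is licensed in coda position; onsets are limited to one consonant).
Inserting the epenthetic vowel yields /s/ → /sɔ/.

nɔsɔ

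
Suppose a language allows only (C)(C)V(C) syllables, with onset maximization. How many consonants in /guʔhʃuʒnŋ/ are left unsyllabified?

Syllabifying with onset maximization leaves /n/, /ŋ/ stranded (at most one coda consonant is licensed; onsets may contain at most 2 consonants).

2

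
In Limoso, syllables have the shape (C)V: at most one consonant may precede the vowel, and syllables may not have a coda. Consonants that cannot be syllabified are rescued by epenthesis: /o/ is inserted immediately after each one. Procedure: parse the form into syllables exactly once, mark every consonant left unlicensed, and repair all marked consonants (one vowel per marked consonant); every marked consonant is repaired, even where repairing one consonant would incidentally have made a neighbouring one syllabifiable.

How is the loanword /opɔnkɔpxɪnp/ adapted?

The consonants /n/, /p/, /n/, /p/ cannot be parsed into a legal (C)V syllable (no codas are permitted; onsets are limited to one consonant).
Epenthesis after each stranded consonant: /n/ → /no/, /p/ → /po/, /n/ → /no/, /p/ → /po/.

opɔnokɔpoxɪnopo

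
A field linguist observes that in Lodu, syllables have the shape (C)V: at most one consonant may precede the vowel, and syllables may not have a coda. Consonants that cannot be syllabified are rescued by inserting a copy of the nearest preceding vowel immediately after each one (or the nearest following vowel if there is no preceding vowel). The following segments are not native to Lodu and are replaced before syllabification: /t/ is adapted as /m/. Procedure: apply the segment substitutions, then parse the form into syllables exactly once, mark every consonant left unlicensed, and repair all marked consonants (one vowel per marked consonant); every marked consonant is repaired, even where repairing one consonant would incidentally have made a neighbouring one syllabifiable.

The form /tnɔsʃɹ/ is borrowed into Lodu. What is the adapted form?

mɔnɔsɔʃɔɹɔ

Substitution: /t/ → /m/, giving /mnɔsʃɹ/.
Syllabifying with onset maximization leaves /m/, /s/, /ʃ/, /ɹ/ stranded (no codas are permitted; onsets are limited to one consonant).
Inserting the epenthetic vowel yields /m/ → /mɔ/, /s/ → /sɔ/, /ʃ/ → /ʃɔ/, /ɹ/ → /ɹɔ/.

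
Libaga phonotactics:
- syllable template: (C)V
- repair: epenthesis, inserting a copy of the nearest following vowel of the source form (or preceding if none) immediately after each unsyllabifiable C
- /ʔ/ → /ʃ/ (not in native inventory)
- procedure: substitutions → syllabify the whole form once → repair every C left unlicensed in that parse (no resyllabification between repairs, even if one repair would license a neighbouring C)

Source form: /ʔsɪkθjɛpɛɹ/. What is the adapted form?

ʃɪsɪkɛθɛjɛpɛɹɛ

Substitution: /ʔ/ → /ʃ/, giving /ʃsɪkθjɛpɛɹ/.
Syllabifying with onset maximization leaves /ʃ/, /k/, /θ/, /ɹ/ stranded (no codas are permitted; onsets are limited to one consonant).
Inserting the epenthetic vowel yields /ʃ/ → /ʃɪ/, /k/ → /kɛ/, /θ/ → /θɛ/, /ɹ/ → /ɹɛ/.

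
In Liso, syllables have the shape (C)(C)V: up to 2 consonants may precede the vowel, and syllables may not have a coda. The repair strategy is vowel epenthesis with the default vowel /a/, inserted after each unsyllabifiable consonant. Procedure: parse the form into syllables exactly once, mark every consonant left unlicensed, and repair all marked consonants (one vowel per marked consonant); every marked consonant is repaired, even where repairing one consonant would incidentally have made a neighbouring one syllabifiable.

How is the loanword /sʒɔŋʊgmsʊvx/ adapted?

Syllabifying with onset maximization leaves /g/, /v/, /x/ stranded (no codas are permitted; onsets may contain at most 2 consonants).
Each unlicensed consonant becomes the onset of a new syllable: /g/ → /ga/, /v/ → /va/, /x/ → /xa/.

sʒɔŋʊgamsʊvaxa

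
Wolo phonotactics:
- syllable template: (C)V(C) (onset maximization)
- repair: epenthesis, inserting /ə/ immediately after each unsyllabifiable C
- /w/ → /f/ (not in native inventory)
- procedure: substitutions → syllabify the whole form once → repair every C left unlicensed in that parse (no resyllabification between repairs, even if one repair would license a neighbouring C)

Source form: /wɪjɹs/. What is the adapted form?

fɪjɹəsə

Substitution: /w/ → /f/, giving /fɪjɹs/.
Syllabifying with onset maximization leaves /ɹ/, /s/ stranded (at most one coda consonant is licensed; onsets are limited to one consonant).
Inserting the epenthetic vowel yields /ɹ/ → /ɹə/, /s/ → /sə/.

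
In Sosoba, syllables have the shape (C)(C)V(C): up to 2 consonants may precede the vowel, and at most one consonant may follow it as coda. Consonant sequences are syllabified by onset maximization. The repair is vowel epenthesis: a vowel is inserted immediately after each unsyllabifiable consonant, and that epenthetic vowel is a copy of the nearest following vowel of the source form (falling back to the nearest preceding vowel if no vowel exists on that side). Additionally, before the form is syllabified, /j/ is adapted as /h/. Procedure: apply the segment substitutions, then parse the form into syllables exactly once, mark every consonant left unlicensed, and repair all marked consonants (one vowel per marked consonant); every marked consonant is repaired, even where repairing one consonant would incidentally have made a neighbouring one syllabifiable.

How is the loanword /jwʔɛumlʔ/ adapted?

Substitution: /j/ → /h/, giving /hwʔɛumlʔ/.
The consonants /h/, /l/, /ʔ/ cannot be parsed into a legal (C)(C)V(C) syllable (at most one coda consonant is licensed; onsets may contain at most 2 consonants).
Inserting the epenthetic vowel yields /h/ → /hɛ/, /l/ → /lu/, /ʔ/ → /ʔu/.

hɛwʔɛumluʔu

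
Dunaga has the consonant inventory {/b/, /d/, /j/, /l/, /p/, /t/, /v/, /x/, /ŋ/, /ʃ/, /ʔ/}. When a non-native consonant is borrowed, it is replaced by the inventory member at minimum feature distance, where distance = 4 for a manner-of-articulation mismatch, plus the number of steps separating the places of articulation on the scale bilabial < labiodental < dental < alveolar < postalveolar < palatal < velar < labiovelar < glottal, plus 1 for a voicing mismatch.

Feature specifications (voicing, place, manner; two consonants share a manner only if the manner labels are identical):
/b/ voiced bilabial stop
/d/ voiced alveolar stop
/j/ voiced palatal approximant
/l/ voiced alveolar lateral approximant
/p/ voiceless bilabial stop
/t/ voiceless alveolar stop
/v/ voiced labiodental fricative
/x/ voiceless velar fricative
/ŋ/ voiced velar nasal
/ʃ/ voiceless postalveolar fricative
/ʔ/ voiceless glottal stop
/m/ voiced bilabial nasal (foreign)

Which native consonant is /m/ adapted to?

b

/b/ is closest: manner differs (nasal→stop, +4), place distance 0 (bilabial→bilabial), same voicing; total 4. Next closest is /p/ at distance 5.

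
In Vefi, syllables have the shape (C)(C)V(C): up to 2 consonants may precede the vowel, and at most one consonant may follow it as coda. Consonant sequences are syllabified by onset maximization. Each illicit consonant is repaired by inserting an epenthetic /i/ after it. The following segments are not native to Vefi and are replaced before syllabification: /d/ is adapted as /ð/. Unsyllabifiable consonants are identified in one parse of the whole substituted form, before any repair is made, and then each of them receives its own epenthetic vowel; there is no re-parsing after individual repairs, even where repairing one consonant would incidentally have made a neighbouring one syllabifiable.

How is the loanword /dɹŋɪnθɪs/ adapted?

ðiɹŋɪnθɪs

Substitution: /d/ → /ð/, giving /ðɹŋɪnθɪs/.
Under (C)(C)V(C), the unsyllabifiable consonants are /ð/ (at most one coda consonant is licensed; onsets may contain at most 2 consonants).
Inserting the epenthetic vowel yields /ð/ → /ði/.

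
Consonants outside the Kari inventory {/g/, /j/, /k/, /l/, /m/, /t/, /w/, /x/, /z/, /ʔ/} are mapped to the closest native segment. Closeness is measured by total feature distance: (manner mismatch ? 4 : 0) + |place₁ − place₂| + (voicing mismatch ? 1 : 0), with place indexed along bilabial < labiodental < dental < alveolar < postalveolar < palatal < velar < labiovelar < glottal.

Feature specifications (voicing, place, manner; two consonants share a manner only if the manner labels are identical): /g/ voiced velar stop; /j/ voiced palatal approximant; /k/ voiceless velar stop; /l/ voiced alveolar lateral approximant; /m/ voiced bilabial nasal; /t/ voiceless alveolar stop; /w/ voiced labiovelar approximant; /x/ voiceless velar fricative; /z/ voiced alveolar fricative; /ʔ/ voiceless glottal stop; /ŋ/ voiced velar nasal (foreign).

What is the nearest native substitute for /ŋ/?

/g/ is closest: manner differs (nasal→stop, +4), place distance 0 (velar→velar), same voicing; total 4. Next closest is /j/ at distance 5.

g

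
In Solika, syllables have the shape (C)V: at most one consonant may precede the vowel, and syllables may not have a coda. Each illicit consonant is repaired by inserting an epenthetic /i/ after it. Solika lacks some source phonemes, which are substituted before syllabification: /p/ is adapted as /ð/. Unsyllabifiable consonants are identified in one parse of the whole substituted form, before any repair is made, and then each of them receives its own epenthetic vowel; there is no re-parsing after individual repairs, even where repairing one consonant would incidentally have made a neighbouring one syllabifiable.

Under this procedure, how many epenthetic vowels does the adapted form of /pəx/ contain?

1

After substitution the input is /ðəx/.
The unsyllabifiable consonants are /x/; each receives one epenthetic vowel.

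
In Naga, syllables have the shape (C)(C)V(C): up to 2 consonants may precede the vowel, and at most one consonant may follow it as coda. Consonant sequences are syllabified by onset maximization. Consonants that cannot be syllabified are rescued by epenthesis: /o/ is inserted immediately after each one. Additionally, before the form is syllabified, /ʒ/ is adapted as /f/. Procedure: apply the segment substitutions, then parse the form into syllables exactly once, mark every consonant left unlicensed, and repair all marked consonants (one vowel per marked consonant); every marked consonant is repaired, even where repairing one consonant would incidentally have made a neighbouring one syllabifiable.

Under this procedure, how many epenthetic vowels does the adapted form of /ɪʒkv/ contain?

After substitution the input is /ɪfkv/.
The unsyllabifiable consonants are /k/, /v/; each receives one epenthetic vowel.

2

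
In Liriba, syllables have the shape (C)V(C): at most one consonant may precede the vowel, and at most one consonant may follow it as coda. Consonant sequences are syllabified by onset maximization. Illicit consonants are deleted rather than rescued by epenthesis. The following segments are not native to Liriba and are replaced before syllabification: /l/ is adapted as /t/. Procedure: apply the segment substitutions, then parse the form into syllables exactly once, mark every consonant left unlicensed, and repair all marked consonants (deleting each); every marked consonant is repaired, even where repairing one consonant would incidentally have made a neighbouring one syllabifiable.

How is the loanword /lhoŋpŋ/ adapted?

hoŋ

Substitution: /l/ → /t/, giving /thoŋpŋ/.
Syllabifying with onset maximization leaves /t/, /p/, /ŋ/ stranded (at most one coda consonant is licensed; onsets are limited to one consonant).
Deletion applies to /t/, /p/, /ŋ/.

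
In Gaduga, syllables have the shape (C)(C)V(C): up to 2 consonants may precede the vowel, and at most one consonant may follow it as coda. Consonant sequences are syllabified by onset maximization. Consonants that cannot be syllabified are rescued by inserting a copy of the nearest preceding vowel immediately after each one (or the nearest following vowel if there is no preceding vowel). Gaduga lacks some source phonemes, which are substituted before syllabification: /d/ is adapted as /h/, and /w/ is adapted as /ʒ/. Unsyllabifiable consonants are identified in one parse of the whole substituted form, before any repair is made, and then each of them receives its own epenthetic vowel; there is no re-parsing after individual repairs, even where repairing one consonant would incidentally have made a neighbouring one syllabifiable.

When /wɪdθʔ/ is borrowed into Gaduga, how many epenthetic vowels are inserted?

After substitution the input is /ʒɪhθʔ/.
The unsyllabifiable consonants are /θ/, /ʔ/; each receives one epenthetic vowel.

2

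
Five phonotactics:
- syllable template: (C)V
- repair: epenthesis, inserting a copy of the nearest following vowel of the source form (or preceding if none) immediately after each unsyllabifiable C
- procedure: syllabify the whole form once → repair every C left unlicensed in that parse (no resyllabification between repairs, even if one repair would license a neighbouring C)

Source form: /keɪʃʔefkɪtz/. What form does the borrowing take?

Syllabifying with onset maximization leaves /ʃ/, /f/, /t/, /z/ stranded (no codas are permitted; onsets are limited to one consonant).
Epenthesis after each stranded consonant: /ʃ/ → /ʃe/, /f/ → /fɪ/, /t/ → /tɪ/, /z/ → /zɪ/.

keɪʃeʔefɪkɪtɪzɪ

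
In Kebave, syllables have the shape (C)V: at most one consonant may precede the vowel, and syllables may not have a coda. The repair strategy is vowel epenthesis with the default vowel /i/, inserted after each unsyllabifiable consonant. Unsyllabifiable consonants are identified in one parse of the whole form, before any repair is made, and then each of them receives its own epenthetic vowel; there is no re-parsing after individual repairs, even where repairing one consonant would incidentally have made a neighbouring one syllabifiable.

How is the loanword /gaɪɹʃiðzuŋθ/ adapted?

gaɪɹiʃiðizuŋiθi

Under (C)V, the unsyllabifiable consonants are /ɹ/, /ð/, /ŋ/, /θ/ (no codas are permitted; onsets are limited to one consonant).
Inserting the epenthetic vowel yields /ɹ/ → /ɹi/, /ð/ → /ði/, /ŋ/ → /ŋi/, /θ/ → /θi/.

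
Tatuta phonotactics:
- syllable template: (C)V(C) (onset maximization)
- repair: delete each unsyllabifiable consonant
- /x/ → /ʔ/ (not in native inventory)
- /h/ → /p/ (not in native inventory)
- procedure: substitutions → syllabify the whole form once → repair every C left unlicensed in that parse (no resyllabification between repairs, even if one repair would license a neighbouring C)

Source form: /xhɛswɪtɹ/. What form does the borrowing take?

Substitution: /x/ → /ʔ/, /h/ → /p/, giving /ʔpɛswɪtɹ/.
The consonants /ʔ/, /ɹ/ cannot be parsed into a legal (C)V(C) syllable (at most one coda consonant is licensed; onsets are limited to one consonant).
Deletion applies to /ʔ/, /ɹ/.

pɛswɪt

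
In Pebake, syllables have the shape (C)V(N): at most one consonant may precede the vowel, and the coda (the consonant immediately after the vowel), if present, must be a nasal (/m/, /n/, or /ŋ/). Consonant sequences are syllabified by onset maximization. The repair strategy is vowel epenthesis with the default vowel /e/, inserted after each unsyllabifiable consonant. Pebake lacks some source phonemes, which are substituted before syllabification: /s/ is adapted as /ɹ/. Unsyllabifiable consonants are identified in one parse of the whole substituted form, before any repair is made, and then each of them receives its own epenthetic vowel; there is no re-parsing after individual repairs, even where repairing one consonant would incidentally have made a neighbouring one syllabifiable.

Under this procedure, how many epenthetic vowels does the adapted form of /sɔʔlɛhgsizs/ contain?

5

After substitution the input is /ɹɔʔlɛhgɹizɹ/.
The unsyllabifiable consonants are /ʔ/, /h/, /g/, /z/, /ɹ/; each receives one epenthetic vowel.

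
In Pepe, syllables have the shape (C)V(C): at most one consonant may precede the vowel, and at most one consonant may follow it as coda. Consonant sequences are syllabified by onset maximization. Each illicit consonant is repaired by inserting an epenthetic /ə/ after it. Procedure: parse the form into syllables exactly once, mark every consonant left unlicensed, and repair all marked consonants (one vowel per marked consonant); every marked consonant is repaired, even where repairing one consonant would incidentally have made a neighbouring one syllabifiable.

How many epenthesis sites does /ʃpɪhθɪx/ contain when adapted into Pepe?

The unsyllabifiable consonants are /ʃ/; each receives one epenthetic vowel.

1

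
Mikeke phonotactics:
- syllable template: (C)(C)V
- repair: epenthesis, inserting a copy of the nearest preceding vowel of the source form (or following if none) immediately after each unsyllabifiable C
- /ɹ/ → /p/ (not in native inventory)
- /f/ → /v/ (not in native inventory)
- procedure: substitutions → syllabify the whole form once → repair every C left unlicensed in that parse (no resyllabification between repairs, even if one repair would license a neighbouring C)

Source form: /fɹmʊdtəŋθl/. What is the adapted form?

Substitution: /f/ → /v/, /ɹ/ → /p/, giving /vpmʊdtəŋθl/.
Syllabifying with onset maximization leaves /v/, /ŋ/, /θ/, /l/ stranded (no codas are permitted; onsets may contain at most 2 consonants).
Inserting the epenthetic vowel yields /v/ → /vʊ/, /ŋ/ → /ŋə/, /θ/ → /θə/, /l/ → /lə/.

vʊpmʊdtəŋəθələ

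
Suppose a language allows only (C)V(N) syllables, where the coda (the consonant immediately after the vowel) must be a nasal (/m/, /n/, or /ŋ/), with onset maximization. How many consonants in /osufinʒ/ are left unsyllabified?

Under (C)V(N), the unsyllabifiable consonants are /ʒ/ (only a nasal (/m/, /n/, or /ŋ/) is licensed in coda position; onsets are limited to one consonant).

1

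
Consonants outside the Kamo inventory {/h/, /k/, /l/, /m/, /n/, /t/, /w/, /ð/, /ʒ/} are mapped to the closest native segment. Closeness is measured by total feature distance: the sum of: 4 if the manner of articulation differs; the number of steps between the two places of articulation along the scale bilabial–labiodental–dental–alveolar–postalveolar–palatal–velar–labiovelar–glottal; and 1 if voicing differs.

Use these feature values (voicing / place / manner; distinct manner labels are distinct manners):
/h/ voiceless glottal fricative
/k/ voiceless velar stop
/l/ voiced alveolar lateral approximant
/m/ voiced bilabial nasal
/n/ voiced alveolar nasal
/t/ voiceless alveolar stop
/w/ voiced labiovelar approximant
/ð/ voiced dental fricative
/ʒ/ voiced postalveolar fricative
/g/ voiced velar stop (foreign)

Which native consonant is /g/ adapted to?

k

/k/ is closest: same manner (stop), place distance 0 (velar→velar), voicing differs (+1); total 1. Next closest is /t/ at distance 4.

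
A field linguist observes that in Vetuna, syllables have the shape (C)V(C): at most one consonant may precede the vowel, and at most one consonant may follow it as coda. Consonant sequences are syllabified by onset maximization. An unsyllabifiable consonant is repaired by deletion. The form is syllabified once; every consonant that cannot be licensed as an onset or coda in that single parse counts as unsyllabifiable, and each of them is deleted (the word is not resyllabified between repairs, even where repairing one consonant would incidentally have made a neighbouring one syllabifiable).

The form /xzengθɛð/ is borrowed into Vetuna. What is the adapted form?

zenθɛð

Under (C)V(C), the unsyllabifiable consonants are /x/, /g/ (at most one coda consonant is licensed; onsets are limited to one consonant).
Each unlicensed consonant is deleted: /x/, /g/.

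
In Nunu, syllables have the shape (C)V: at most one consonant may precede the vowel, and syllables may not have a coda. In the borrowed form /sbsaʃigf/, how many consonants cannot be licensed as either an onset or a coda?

4

Under (C)V, the unsyllabifiable consonants are /s/, /b/, /g/, /f/ (no codas are permitted; onsets are limited to one consonant).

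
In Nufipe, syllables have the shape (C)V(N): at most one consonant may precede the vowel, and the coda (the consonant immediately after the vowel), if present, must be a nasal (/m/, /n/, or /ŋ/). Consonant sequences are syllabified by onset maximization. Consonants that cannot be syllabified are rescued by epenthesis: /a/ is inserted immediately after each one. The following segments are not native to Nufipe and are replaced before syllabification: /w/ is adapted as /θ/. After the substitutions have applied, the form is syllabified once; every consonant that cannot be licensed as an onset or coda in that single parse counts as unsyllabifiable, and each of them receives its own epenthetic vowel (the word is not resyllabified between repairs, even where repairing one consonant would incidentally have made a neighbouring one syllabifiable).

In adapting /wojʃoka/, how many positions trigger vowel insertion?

1

After substitution the input is /θojʃoka/.
The unsyllabifiable consonants are /j/; each receives one epenthetic vowel.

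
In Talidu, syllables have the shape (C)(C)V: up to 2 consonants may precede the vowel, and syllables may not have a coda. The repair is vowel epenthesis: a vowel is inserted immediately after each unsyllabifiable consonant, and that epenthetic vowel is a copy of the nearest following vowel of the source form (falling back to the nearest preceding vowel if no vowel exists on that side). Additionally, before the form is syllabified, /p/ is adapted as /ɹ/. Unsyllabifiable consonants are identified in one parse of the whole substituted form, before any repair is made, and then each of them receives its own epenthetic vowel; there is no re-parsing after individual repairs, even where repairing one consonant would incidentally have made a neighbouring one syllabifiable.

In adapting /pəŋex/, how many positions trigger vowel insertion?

1

After substitution the input is /ɹəŋex/.
The unsyllabifiable consonants are /x/; each receives one epenthetic vowel.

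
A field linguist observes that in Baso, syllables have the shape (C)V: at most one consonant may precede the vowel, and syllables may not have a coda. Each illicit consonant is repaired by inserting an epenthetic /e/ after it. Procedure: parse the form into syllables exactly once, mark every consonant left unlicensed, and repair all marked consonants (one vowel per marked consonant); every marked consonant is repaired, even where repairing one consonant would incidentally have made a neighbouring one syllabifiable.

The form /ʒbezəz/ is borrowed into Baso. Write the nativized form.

Under (C)V, the unsyllabifiable consonants are /ʒ/, /z/ (no codas are permitted; onsets are limited to one consonant).
Inserting the epenthetic vowel yields /ʒ/ → /ʒe/, /z/ → /ze/.

ʒebezəze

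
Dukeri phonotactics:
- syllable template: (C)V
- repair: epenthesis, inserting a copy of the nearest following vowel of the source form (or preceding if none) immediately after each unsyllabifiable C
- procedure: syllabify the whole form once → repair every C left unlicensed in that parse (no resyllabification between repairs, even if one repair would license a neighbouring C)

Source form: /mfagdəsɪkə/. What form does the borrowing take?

The consonants /m/, /g/ cannot be parsed into a legal (C)V syllable (no codas are permitted; onsets are limited to one consonant).
Each unlicensed consonant becomes the onset of a new syllable: /m/ → /ma/, /g/ → /gə/.

mafagədəsɪkə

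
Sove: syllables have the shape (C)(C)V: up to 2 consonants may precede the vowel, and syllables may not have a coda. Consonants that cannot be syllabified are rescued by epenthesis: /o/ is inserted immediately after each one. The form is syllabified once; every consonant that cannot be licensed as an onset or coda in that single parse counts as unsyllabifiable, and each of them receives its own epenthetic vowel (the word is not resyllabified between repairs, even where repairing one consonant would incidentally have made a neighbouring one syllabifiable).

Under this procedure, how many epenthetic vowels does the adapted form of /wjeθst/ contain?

3

The unsyllabifiable consonants are /θ/, /s/, /t/; each receives one epenthetic vowel.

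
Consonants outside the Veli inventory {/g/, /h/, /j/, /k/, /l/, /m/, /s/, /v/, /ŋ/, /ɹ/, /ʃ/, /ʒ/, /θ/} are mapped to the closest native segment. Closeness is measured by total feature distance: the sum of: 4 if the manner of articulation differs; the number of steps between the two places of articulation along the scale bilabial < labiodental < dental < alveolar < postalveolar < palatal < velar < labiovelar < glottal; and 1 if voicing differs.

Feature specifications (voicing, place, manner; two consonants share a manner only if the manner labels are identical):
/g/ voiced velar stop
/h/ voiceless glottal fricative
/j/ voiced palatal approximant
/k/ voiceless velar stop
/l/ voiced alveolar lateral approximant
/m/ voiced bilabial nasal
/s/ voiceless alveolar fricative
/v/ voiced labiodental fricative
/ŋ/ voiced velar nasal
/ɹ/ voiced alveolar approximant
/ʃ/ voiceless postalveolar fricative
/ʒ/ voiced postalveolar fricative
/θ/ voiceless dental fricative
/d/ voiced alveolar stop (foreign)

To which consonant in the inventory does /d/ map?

/g/ is closest: same manner (stop), place distance 3 (alveolar→velar), same voicing; total 3. Next closest is /k/ at distance 4.

g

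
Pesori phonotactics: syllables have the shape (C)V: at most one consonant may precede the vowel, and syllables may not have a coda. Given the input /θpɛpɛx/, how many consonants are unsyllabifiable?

2

Syllabifying with onset maximization leaves /θ/, /x/ stranded (no codas are permitted; onsets are limited to one consonant).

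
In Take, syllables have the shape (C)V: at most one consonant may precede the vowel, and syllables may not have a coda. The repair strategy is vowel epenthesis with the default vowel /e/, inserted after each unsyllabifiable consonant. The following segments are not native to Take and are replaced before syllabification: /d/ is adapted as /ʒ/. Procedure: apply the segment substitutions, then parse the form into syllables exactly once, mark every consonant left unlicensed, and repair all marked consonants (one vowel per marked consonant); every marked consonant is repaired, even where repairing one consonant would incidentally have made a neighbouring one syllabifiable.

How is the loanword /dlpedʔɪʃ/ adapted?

ʒelepeʒeʔɪʃe

Substitution: /d/ → /ʒ/, giving /ʒlpeʒʔɪʃ/.
The consonants /ʒ/, /l/, /ʒ/, /ʃ/ cannot be parsed into a legal (C)V syllable (no codas are permitted; onsets are limited to one consonant).
Epenthesis after each stranded consonant: /ʒ/ → /ʒe/, /l/ → /le/, /ʒ/ → /ʒe/, /ʃ/ → /ʃe/.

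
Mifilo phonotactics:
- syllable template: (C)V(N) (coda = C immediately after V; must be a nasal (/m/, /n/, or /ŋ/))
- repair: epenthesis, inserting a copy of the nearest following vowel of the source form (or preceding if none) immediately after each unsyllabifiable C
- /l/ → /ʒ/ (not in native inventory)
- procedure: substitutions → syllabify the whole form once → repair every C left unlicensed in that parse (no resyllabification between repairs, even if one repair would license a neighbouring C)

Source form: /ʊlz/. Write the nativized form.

Substitution: /l/ → /ʒ/, giving /ʊʒz/.
Under (C)V(N), the unsyllabifiable consonants are /ʒ/, /z/ (only a nasal (/m/, /n/, or /ŋ/) is licensed in coda position; onsets are limited to one consonant).
Inserting the epenthetic vowel yields /ʒ/ → /ʒʊ/, /z/ → /zʊ/.

ʊʒʊzʊ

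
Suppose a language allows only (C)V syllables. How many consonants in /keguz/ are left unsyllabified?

1

Under (C)V, the unsyllabifiable consonants are /z/ (no codas are permitted; onsets are limited to one consonant).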